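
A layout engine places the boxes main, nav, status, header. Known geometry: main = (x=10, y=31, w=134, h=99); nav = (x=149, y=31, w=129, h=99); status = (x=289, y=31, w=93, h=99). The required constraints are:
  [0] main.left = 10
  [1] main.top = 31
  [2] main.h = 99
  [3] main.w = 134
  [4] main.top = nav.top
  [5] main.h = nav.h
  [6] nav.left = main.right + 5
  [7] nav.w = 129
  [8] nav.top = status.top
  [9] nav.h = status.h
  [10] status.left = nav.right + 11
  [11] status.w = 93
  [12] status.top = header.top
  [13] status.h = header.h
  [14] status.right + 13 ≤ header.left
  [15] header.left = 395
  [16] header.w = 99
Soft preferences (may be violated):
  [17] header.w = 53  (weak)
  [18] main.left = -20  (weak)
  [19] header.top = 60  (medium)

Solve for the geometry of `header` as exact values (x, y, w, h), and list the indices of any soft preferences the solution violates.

header = (x=395, y=31, w=99, h=99)
violated soft preferences: 17, 18, 19

1. header.y = 31  [status.top = header.top]
2. header.h = 99  [status.h = header.h]
3. header.x = 395  [header.left = 395]
4. header.w = 99  [header.w = 99]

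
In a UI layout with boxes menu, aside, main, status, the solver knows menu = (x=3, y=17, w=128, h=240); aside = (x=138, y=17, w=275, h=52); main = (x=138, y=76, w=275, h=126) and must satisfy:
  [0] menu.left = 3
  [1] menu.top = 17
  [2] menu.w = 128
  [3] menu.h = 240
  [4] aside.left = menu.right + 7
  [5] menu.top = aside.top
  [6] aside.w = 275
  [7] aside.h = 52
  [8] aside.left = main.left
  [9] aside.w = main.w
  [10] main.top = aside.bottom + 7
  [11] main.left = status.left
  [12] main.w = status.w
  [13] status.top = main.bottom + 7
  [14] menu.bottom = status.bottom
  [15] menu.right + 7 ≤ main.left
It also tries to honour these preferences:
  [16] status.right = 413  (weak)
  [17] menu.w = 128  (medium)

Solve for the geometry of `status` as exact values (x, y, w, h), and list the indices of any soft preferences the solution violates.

1. status.x = 138  [main.left = status.left]
2. status.w = 275  [main.w = status.w]
3. status.y = 209  [status.top = main.bottom + 7]
4. status.h = 48  [menu.bottom = status.bottom]

status = (x=138, y=209, w=275, h=48)
violated soft preferences: none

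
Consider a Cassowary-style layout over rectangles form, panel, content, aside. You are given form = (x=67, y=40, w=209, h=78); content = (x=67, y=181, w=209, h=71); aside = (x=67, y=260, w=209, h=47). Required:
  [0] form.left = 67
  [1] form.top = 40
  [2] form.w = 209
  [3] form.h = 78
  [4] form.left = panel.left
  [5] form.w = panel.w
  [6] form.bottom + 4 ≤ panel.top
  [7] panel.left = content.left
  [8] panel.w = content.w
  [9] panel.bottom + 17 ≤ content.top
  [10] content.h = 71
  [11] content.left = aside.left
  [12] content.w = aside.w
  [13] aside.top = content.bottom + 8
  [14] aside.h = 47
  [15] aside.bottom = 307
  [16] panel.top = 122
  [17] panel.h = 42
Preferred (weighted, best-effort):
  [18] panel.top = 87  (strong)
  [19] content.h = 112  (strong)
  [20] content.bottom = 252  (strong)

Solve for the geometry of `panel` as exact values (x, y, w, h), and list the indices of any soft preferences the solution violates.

panel = (x=67, y=122, w=209, h=42)
violated soft preferences: 18, 19

1. panel.x = 67  [form.left = panel.left]
2. panel.w = 209  [form.w = panel.w]
3. panel.y = 122  [panel.top = 122]
4. panel.h = 42  [panel.h = 42]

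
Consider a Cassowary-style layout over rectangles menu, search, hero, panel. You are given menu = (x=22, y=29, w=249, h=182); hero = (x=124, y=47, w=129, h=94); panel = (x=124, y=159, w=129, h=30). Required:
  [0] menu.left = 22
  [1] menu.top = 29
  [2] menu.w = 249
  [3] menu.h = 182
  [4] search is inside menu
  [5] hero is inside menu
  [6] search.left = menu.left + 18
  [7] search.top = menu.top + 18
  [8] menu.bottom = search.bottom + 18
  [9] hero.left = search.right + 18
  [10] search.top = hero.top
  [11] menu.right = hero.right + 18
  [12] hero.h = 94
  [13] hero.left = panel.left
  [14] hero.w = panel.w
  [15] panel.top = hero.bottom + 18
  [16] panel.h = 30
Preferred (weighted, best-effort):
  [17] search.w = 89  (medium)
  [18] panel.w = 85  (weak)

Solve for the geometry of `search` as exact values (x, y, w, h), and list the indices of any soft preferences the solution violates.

1. search.x = 40  [search.left = menu.left + 18]
2. search.y = 47  [search.top = menu.top + 18]
3. search.h = 146  [menu.bottom = search.bottom + 18]
4. search.w = 66  [hero.left = search.right + 18]

search = (x=40, y=47, w=66, h=146)
violated soft preferences: 17, 18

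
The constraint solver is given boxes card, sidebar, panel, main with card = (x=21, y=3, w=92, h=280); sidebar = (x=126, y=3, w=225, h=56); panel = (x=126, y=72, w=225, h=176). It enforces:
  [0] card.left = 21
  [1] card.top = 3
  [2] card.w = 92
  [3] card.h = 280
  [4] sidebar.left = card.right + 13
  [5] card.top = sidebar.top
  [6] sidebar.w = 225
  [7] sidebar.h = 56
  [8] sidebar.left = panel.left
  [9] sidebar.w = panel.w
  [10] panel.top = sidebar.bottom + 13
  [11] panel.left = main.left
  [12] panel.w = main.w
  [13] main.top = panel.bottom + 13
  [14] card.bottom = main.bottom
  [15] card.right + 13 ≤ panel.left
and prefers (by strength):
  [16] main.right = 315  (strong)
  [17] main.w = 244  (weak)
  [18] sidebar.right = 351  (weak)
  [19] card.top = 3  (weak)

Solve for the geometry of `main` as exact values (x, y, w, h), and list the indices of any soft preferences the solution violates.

1. main.x = 126  [panel.left = main.left]
2. main.w = 225  [panel.w = main.w]
3. main.y = 261  [main.top = panel.bottom + 13]
4. main.h = 22  [card.bottom = main.bottom]

main = (x=126, y=261, w=225, h=22)
violated soft preferences: 16, 17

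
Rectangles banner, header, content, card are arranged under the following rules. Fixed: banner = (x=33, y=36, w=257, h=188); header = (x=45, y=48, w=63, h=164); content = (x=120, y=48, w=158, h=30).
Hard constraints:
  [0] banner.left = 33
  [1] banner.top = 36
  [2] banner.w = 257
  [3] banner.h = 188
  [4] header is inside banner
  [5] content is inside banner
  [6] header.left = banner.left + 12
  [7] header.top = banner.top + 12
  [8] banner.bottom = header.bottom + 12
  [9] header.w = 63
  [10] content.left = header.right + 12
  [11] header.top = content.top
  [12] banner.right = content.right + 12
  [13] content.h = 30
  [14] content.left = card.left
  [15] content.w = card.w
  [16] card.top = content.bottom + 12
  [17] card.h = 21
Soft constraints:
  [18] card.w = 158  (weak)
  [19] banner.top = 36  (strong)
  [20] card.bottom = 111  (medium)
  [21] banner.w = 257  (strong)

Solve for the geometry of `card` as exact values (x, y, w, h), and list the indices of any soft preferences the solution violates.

card = (x=120, y=90, w=158, h=21)
violated soft preferences: none

1. card.x = 120  [content.left = card.left]
2. card.w = 158  [content.w = card.w]
3. card.y = 90  [card.top = content.bottom + 12]
4. card.h = 21  [card.h = 21]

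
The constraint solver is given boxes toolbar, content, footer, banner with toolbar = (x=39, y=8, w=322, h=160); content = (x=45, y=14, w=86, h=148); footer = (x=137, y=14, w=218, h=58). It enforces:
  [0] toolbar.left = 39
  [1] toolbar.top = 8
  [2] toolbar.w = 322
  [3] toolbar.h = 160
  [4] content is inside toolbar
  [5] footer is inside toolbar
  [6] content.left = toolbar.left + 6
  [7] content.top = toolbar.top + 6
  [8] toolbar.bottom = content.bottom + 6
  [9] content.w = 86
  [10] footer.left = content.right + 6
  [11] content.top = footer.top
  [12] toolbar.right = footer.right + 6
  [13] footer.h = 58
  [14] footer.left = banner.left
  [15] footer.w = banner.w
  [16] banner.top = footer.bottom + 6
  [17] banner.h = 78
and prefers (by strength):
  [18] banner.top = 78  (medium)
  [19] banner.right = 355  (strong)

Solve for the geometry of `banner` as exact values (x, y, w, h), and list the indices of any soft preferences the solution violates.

banner = (x=137, y=78, w=218, h=78)
violated soft preferences: none

1. banner.x = 137  [footer.left = banner.left]
2. banner.w = 218  [footer.w = banner.w]
3. banner.y = 78  [banner.top = footer.bottom + 6]
4. banner.h = 78  [banner.h = 78]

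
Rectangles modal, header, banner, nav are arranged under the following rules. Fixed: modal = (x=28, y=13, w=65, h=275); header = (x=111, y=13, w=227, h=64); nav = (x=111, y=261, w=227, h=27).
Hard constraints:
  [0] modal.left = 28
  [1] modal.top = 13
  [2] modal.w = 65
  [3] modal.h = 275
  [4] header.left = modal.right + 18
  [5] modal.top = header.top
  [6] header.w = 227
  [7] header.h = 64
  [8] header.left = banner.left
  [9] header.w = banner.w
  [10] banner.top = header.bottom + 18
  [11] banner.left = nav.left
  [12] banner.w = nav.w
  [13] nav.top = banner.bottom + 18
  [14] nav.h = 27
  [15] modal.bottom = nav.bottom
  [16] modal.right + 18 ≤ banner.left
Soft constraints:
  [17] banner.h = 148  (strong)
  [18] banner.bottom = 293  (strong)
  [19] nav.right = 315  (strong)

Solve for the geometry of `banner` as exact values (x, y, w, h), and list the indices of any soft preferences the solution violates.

banner = (x=111, y=95, w=227, h=148)
violated soft preferences: 18, 19

1. banner.x = 111  [header.left = banner.left]
2. banner.w = 227  [header.w = banner.w]
3. banner.y = 95  [banner.top = header.bottom + 18]
4. banner.h = 148  [nav.top = banner.bottom + 18]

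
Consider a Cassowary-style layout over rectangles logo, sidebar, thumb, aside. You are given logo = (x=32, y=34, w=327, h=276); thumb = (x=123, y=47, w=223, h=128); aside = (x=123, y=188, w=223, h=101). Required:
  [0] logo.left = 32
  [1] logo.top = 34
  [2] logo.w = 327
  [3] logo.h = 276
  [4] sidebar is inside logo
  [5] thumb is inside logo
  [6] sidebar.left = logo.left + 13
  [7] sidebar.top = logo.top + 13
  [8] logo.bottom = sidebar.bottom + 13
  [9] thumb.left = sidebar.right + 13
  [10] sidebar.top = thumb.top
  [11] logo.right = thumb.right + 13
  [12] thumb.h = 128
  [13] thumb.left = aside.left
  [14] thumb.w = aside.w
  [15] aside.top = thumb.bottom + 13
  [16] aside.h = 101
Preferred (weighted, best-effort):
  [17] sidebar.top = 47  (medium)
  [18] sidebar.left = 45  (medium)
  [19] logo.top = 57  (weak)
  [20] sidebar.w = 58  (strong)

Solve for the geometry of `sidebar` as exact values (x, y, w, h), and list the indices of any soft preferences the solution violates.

1. sidebar.x = 45  [sidebar.left = logo.left + 13]
2. sidebar.y = 47  [sidebar.top = logo.top + 13]
3. sidebar.h = 250  [logo.bottom = sidebar.bottom + 13]
4. sidebar.w = 65  [thumb.left = sidebar.right + 13]

sidebar = (x=45, y=47, w=65, h=250)
violated soft preferences: 19, 20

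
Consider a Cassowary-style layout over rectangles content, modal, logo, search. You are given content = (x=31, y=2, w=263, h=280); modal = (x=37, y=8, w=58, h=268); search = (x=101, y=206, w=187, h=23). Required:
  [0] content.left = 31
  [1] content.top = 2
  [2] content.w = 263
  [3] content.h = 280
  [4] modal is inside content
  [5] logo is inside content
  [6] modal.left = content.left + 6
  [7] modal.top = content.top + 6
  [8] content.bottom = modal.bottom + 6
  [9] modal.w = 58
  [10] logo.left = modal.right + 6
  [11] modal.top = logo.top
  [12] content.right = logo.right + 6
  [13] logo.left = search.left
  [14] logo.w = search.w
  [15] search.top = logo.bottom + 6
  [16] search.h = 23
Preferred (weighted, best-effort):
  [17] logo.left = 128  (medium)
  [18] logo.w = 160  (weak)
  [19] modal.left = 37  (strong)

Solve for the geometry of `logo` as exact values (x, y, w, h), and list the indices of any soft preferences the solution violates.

logo = (x=101, y=8, w=187, h=192)
violated soft preferences: 17, 18

1. logo.x = 101  [logo.left = modal.right + 6]
2. logo.y = 8  [modal.top = logo.top]
3. logo.w = 187  [content.right = logo.right + 6]
4. logo.h = 192  [search.top = logo.bottom + 6]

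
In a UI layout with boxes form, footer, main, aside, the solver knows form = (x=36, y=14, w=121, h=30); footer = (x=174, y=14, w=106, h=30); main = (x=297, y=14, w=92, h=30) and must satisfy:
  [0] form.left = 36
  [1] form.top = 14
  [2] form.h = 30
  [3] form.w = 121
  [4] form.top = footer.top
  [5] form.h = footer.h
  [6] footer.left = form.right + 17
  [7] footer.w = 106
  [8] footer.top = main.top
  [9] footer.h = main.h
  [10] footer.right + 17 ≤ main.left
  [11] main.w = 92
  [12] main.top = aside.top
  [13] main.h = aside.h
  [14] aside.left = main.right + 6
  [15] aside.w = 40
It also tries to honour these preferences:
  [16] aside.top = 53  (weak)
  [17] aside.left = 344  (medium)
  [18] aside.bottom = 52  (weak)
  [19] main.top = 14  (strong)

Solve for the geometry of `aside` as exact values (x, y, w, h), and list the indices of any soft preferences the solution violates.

aside = (x=395, y=14, w=40, h=30)
violated soft preferences: 16, 17, 18

1. aside.y = 14  [main.top = aside.top]
2. aside.h = 30  [main.h = aside.h]
3. aside.x = 395  [aside.left = main.right + 6]
4. aside.w = 40  [aside.w = 40]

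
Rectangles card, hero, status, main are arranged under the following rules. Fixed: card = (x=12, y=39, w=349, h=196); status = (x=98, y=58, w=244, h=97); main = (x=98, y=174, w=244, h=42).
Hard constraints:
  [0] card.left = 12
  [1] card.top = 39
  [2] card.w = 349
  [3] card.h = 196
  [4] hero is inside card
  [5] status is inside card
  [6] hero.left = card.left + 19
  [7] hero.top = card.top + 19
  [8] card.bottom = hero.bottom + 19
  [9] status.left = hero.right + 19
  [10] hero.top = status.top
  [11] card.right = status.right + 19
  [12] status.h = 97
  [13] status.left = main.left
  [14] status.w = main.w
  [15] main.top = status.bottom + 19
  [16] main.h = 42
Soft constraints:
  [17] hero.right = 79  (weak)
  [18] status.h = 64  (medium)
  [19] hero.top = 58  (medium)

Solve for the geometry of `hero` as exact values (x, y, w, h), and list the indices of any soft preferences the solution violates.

hero = (x=31, y=58, w=48, h=158)
violated soft preferences: 18

1. hero.x = 31  [hero.left = card.left + 19]
2. hero.y = 58  [hero.top = card.top + 19]
3. hero.h = 158  [card.bottom = hero.bottom + 19]
4. hero.w = 48  [status.left = hero.right + 19]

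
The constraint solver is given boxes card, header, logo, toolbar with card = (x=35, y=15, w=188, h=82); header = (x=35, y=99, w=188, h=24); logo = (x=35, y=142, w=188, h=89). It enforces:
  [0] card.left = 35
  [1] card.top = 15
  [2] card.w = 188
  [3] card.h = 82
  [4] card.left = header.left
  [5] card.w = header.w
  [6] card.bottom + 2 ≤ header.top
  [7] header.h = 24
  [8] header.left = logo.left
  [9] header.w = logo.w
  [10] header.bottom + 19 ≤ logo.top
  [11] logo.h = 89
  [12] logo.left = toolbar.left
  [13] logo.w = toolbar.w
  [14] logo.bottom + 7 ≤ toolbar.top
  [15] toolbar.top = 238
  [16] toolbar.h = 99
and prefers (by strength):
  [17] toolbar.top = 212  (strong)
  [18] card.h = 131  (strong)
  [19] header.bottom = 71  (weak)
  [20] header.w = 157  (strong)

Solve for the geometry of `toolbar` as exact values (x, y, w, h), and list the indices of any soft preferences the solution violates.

toolbar = (x=35, y=238, w=188, h=99)
violated soft preferences: 17, 18, 19, 20

1. toolbar.x = 35  [logo.left = toolbar.left]
2. toolbar.w = 188  [logo.w = toolbar.w]
3. toolbar.y = 238  [toolbar.top = 238]
4. toolbar.h = 99  [toolbar.h = 99]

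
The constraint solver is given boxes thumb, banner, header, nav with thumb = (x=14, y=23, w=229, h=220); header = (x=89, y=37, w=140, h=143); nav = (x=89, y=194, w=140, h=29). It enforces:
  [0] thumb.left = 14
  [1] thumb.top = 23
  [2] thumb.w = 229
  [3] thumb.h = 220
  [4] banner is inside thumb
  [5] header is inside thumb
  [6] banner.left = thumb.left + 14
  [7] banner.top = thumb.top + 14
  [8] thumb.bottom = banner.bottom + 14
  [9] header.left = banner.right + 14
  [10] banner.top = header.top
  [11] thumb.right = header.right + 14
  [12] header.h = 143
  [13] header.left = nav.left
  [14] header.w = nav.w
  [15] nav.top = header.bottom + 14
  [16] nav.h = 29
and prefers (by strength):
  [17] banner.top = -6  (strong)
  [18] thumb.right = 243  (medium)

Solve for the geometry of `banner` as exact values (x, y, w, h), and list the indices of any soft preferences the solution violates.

banner = (x=28, y=37, w=47, h=192)
violated soft preferences: 17

1. banner.x = 28  [banner.left = thumb.left + 14]
2. banner.y = 37  [banner.top = thumb.top + 14]
3. banner.h = 192  [thumb.bottom = banner.bottom + 14]
4. banner.w = 47  [header.left = banner.right + 14]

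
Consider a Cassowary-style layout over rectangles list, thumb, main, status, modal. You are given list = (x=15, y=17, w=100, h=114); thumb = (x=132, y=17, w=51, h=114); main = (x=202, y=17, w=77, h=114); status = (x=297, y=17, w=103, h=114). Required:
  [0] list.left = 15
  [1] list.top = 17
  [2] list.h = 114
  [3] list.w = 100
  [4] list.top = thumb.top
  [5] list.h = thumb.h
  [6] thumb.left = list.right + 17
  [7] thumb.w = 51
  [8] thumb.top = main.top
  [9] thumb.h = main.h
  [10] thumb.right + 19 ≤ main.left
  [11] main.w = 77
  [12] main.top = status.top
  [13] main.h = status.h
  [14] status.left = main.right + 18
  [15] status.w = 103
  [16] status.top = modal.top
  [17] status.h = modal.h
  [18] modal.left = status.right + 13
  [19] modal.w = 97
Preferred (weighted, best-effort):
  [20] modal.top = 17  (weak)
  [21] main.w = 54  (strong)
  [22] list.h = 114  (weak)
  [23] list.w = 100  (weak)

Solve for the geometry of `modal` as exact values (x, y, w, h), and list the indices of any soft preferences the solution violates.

1. modal.y = 17  [status.top = modal.top]
2. modal.h = 114  [status.h = modal.h]
3. modal.x = 413  [modal.left = status.right + 13]
4. modal.w = 97  [modal.w = 97]

modal = (x=413, y=17, w=97, h=114)
violated soft preferences: 21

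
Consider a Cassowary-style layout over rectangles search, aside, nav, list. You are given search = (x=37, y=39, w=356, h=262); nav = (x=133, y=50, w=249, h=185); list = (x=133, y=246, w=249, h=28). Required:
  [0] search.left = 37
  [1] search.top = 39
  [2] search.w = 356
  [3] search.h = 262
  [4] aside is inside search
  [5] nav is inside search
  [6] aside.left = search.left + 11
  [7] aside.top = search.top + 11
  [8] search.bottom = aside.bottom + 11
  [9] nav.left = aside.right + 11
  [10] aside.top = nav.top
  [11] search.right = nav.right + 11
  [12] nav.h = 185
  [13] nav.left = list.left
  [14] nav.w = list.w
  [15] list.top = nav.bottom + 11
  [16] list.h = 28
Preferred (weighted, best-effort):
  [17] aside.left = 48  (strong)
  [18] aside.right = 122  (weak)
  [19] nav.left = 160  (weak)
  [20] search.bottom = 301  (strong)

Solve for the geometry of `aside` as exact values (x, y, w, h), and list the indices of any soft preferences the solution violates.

1. aside.x = 48  [aside.left = search.left + 11]
2. aside.y = 50  [aside.top = search.top + 11]
3. aside.h = 240  [search.bottom = aside.bottom + 11]
4. aside.w = 74  [nav.left = aside.right + 11]

aside = (x=48, y=50, w=74, h=240)
violated soft preferences: 19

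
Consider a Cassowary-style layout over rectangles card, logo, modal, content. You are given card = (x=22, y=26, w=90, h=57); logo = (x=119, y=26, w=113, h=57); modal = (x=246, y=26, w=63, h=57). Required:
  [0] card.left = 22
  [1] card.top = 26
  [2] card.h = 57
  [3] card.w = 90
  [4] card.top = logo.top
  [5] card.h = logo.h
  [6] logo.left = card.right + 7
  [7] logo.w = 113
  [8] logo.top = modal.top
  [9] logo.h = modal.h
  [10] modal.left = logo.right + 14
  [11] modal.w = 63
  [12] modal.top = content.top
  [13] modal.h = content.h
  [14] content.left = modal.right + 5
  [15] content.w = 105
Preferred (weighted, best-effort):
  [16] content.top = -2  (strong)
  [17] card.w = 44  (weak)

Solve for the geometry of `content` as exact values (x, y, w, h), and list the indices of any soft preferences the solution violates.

1. content.y = 26  [modal.top = content.top]
2. content.h = 57  [modal.h = content.h]
3. content.x = 314  [content.left = modal.right + 5]
4. content.w = 105  [content.w = 105]

content = (x=314, y=26, w=105, h=57)
violated soft preferences: 16, 17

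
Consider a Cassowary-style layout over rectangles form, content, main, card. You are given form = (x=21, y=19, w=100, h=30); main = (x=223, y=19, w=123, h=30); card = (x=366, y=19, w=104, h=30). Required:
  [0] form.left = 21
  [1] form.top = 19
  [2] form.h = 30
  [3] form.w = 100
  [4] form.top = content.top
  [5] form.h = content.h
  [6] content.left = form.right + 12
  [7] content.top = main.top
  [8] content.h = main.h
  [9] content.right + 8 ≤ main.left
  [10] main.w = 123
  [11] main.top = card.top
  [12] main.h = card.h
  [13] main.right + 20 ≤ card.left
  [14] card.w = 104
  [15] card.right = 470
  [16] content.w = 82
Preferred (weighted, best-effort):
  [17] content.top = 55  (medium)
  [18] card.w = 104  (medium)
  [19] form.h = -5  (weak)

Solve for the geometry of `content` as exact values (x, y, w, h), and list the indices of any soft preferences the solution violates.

content = (x=133, y=19, w=82, h=30)
violated soft preferences: 17, 19

1. content.y = 19  [form.top = content.top]
2. content.h = 30  [form.h = content.h]
3. content.x = 133  [content.left = form.right + 12]
4. content.w = 82  [content.w = 82]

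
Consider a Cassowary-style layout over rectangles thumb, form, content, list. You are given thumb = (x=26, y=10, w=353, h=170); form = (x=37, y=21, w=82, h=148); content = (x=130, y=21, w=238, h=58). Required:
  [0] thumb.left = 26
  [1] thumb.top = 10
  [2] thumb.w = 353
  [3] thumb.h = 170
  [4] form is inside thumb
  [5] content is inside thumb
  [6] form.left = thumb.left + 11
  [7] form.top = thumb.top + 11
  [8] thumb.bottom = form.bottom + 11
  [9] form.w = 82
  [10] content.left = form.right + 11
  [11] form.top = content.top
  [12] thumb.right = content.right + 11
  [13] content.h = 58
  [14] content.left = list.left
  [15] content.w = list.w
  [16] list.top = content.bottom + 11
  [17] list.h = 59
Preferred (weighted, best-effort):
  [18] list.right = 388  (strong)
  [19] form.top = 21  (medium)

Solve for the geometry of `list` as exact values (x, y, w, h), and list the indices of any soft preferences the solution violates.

list = (x=130, y=90, w=238, h=59)
violated soft preferences: 18

1. list.x = 130  [content.left = list.left]
2. list.w = 238  [content.w = list.w]
3. list.y = 90  [list.top = content.bottom + 11]
4. list.h = 59  [list.h = 59]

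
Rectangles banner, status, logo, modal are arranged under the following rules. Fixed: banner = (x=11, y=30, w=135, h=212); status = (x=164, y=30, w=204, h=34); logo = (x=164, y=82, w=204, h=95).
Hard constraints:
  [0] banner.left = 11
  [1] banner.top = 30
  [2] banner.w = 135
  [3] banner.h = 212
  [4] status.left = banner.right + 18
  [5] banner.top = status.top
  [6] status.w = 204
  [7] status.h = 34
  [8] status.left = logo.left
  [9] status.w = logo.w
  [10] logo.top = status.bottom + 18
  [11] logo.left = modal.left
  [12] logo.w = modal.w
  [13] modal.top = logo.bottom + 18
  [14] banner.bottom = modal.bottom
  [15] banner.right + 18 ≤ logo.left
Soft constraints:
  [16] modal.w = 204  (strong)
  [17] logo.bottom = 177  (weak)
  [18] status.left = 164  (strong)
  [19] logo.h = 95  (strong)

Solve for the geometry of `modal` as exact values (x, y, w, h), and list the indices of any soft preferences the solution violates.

1. modal.x = 164  [logo.left = modal.left]
2. modal.w = 204  [logo.w = modal.w]
3. modal.y = 195  [modal.top = logo.bottom + 18]
4. modal.h = 47  [banner.bottom = modal.bottom]

modal = (x=164, y=195, w=204, h=47)
violated soft preferences: none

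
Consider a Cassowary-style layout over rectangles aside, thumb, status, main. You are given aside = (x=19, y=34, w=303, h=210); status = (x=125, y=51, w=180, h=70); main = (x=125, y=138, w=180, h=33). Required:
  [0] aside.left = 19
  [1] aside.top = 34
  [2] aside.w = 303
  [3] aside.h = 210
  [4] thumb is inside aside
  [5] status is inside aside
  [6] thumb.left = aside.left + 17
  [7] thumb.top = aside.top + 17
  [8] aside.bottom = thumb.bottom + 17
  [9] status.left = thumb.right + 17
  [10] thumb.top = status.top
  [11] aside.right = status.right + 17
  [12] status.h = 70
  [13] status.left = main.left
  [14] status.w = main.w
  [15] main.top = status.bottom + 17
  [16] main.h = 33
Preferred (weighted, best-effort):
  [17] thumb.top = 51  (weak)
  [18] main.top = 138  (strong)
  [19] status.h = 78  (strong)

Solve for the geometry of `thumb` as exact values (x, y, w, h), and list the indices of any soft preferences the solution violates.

thumb = (x=36, y=51, w=72, h=176)
violated soft preferences: 19

1. thumb.x = 36  [thumb.left = aside.left + 17]
2. thumb.y = 51  [thumb.top = aside.top + 17]
3. thumb.h = 176  [aside.bottom = thumb.bottom + 17]
4. thumb.w = 72  [status.left = thumb.right + 17]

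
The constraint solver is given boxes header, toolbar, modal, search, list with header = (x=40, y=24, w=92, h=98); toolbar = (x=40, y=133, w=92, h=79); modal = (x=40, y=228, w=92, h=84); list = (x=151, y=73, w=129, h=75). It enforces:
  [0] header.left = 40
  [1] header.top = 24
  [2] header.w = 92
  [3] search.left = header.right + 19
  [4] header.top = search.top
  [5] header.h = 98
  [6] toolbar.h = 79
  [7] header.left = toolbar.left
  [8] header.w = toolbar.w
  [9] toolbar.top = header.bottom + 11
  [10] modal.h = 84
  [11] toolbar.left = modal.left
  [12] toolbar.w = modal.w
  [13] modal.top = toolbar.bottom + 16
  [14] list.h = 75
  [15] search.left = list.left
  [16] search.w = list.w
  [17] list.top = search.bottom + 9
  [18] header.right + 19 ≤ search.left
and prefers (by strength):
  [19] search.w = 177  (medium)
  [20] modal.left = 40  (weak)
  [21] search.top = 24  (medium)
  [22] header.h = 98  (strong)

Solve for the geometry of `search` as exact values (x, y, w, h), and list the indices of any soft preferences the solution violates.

search = (x=151, y=24, w=129, h=40)
violated soft preferences: 19

1. search.x = 151  [search.left = header.right + 19]
2. search.y = 24  [header.top = search.top]
3. search.w = 129  [search.w = list.w]
4. search.h = 40  [list.top = search.bottom + 9]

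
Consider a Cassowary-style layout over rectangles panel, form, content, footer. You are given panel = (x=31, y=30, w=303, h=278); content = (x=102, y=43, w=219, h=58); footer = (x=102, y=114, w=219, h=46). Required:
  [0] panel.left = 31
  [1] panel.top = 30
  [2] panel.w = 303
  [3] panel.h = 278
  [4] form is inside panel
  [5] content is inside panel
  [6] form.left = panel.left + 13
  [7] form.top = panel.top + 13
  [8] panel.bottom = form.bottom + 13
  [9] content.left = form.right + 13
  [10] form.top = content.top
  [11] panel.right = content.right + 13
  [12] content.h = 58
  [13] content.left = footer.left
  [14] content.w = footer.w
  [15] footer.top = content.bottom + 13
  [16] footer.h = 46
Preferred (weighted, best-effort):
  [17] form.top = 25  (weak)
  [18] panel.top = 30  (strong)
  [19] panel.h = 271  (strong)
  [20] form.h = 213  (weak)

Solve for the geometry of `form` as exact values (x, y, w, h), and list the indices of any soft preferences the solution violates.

1. form.x = 44  [form.left = panel.left + 13]
2. form.y = 43  [form.top = panel.top + 13]
3. form.h = 252  [panel.bottom = form.bottom + 13]
4. form.w = 45  [content.left = form.right + 13]

form = (x=44, y=43, w=45, h=252)
violated soft preferences: 17, 19, 20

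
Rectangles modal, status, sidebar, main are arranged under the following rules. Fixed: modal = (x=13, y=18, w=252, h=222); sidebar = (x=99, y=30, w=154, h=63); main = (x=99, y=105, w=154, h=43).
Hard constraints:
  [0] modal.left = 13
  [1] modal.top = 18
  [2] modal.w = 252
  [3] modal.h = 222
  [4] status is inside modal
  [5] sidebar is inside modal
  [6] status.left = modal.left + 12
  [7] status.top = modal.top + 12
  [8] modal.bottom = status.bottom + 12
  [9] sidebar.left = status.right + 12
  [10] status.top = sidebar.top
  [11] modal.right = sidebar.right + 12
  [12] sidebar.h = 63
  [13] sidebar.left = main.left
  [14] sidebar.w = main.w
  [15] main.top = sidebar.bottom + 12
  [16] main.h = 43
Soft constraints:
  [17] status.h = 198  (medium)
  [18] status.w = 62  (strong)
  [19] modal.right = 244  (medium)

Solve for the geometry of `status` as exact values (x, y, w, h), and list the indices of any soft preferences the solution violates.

1. status.x = 25  [status.left = modal.left + 12]
2. status.y = 30  [status.top = modal.top + 12]
3. status.h = 198  [modal.bottom = status.bottom + 12]
4. status.w = 62  [sidebar.left = status.right + 12]

status = (x=25, y=30, w=62, h=198)
violated soft preferences: 19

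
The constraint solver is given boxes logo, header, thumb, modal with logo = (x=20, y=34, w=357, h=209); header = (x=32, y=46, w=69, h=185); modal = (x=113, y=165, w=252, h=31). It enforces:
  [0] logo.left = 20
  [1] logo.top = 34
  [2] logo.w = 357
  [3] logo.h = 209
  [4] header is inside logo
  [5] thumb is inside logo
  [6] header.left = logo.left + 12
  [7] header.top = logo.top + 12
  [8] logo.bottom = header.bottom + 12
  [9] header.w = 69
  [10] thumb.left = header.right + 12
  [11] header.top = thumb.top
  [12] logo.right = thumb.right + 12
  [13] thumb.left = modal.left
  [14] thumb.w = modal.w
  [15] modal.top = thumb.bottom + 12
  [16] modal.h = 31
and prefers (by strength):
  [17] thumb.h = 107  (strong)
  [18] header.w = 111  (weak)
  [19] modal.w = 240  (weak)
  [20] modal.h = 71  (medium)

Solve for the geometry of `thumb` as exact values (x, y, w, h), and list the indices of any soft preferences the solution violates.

1. thumb.x = 113  [thumb.left = header.right + 12]
2. thumb.y = 46  [header.top = thumb.top]
3. thumb.w = 252  [logo.right = thumb.right + 12]
4. thumb.h = 107  [modal.top = thumb.bottom + 12]

thumb = (x=113, y=46, w=252, h=107)
violated soft preferences: 18, 19, 20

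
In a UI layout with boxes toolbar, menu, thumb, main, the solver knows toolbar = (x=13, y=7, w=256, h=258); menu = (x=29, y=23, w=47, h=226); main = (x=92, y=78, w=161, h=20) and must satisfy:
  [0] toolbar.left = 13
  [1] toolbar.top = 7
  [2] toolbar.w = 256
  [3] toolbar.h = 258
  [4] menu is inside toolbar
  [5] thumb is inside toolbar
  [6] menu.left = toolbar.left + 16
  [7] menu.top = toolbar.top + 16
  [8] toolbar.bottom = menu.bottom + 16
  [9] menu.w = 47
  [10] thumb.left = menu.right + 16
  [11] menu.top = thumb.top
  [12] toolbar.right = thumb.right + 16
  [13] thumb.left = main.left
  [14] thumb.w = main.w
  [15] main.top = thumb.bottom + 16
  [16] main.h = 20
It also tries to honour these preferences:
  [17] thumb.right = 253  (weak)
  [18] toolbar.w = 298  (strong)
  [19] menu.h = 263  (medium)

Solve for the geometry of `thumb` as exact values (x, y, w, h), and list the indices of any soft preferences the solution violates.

thumb = (x=92, y=23, w=161, h=39)
violated soft preferences: 18, 19

1. thumb.x = 92  [thumb.left = menu.right + 16]
2. thumb.y = 23  [menu.top = thumb.top]
3. thumb.w = 161  [toolbar.right = thumb.right + 16]
4. thumb.h = 39  [main.top = thumb.bottom + 16]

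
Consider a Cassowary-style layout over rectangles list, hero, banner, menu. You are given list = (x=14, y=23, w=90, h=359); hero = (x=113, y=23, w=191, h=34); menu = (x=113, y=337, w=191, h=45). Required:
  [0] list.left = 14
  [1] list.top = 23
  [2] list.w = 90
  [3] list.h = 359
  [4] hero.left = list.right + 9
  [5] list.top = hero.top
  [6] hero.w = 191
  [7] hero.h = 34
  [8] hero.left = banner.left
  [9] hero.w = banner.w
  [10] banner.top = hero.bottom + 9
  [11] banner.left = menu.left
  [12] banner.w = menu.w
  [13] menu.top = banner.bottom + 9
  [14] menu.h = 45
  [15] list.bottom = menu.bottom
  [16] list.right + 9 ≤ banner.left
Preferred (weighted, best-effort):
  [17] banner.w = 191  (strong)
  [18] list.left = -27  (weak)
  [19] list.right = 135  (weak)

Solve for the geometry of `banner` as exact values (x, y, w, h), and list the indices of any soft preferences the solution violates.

1. banner.x = 113  [hero.left = banner.left]
2. banner.w = 191  [hero.w = banner.w]
3. banner.y = 66  [banner.top = hero.bottom + 9]
4. banner.h = 262  [menu.top = banner.bottom + 9]

banner = (x=113, y=66, w=191, h=262)
violated soft preferences: 18, 19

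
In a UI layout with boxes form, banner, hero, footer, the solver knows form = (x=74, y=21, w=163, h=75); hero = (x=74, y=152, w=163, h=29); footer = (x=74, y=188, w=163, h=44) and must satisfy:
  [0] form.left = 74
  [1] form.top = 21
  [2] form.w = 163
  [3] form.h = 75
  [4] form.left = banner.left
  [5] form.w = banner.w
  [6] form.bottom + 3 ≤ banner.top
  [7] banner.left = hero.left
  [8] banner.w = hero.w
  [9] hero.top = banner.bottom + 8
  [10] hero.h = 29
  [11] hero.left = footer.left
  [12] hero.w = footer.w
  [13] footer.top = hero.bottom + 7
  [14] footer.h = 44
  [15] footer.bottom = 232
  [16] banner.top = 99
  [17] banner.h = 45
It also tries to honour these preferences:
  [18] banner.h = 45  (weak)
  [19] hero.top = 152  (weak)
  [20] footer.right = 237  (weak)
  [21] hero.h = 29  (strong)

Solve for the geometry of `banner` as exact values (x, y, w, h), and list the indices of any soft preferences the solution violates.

banner = (x=74, y=99, w=163, h=45)
violated soft preferences: none

1. banner.x = 74  [form.left = banner.left]
2. banner.w = 163  [form.w = banner.w]
3. banner.y = 99  [banner.top = 99]
4. banner.h = 45  [banner.h = 45]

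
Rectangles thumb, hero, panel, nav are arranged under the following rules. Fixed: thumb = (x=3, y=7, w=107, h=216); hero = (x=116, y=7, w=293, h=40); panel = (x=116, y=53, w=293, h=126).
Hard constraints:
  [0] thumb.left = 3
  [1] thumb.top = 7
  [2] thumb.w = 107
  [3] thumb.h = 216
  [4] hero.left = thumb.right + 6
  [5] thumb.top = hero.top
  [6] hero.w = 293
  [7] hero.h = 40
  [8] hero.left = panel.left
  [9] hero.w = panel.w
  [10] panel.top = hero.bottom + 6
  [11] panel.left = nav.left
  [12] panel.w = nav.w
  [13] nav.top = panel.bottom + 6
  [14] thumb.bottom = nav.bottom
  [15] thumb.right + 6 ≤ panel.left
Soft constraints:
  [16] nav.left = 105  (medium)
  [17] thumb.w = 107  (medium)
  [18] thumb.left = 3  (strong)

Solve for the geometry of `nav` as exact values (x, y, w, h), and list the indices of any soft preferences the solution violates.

1. nav.x = 116  [panel.left = nav.left]
2. nav.w = 293  [panel.w = nav.w]
3. nav.y = 185  [nav.top = panel.bottom + 6]
4. nav.h = 38  [thumb.bottom = nav.bottom]

nav = (x=116, y=185, w=293, h=38)
violated soft preferences: 16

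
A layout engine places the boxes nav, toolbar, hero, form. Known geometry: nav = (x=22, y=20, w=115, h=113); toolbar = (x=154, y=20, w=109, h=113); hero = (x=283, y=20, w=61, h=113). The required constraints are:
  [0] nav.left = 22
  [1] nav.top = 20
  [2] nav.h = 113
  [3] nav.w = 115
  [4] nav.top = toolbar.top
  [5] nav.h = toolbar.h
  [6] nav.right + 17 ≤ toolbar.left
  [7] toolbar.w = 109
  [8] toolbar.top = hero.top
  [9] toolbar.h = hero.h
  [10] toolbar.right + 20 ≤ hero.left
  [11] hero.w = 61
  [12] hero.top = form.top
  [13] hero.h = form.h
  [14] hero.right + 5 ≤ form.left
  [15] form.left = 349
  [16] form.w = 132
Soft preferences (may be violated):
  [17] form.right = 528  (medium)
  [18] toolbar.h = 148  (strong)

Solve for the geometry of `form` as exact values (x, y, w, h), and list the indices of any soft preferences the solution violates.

form = (x=349, y=20, w=132, h=113)
violated soft preferences: 17, 18

1. form.y = 20  [hero.top = form.top]
2. form.h = 113  [hero.h = form.h]
3. form.x = 349  [form.left = 349]
4. form.w = 132  [form.w = 132]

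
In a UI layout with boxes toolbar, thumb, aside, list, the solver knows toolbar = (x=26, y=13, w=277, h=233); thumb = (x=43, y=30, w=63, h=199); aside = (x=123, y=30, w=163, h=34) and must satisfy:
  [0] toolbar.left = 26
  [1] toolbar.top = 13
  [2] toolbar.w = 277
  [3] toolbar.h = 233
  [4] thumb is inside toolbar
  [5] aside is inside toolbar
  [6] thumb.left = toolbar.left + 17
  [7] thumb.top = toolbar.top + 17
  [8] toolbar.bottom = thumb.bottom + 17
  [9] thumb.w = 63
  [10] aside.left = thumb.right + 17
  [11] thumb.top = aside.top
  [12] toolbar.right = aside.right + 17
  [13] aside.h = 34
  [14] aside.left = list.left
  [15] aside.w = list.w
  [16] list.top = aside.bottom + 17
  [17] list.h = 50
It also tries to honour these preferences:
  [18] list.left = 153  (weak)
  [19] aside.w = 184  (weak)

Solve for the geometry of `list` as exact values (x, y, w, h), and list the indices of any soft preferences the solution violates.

1. list.x = 123  [aside.left = list.left]
2. list.w = 163  [aside.w = list.w]
3. list.y = 81  [list.top = aside.bottom + 17]
4. list.h = 50  [list.h = 50]

list = (x=123, y=81, w=163, h=50)
violated soft preferences: 18, 19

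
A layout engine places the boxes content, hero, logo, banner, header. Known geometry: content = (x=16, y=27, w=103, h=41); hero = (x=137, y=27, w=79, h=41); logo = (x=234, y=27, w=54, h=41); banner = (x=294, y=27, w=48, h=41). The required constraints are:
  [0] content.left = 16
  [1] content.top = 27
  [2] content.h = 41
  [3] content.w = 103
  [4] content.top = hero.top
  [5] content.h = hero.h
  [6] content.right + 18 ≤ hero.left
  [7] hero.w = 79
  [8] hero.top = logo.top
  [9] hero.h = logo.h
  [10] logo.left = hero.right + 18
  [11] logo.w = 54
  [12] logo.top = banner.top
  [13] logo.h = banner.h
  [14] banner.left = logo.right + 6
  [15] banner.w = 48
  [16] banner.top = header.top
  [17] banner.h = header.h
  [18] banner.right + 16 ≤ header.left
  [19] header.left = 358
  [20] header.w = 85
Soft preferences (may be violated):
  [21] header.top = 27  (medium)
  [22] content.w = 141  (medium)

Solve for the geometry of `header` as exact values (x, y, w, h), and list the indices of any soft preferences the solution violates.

header = (x=358, y=27, w=85, h=41)
violated soft preferences: 22

1. header.y = 27  [banner.top = header.top]
2. header.h = 41  [banner.h = header.h]
3. header.x = 358  [header.left = 358]
4. header.w = 85  [header.w = 85]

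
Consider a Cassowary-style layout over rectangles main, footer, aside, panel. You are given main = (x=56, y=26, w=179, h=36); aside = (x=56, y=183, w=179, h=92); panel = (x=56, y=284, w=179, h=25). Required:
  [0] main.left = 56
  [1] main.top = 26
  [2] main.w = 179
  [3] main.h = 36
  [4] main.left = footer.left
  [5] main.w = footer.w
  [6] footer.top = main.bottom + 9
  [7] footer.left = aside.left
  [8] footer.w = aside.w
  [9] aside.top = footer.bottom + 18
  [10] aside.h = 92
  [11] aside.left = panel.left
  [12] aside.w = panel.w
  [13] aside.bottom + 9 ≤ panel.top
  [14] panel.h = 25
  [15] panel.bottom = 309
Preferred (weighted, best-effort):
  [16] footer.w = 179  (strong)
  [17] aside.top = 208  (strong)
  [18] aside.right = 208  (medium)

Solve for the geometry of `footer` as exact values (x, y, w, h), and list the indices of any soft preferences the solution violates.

1. footer.x = 56  [main.left = footer.left]
2. footer.w = 179  [main.w = footer.w]
3. footer.y = 71  [footer.top = main.bottom + 9]
4. footer.h = 94  [aside.top = footer.bottom + 18]

footer = (x=56, y=71, w=179, h=94)
violated soft preferences: 17, 18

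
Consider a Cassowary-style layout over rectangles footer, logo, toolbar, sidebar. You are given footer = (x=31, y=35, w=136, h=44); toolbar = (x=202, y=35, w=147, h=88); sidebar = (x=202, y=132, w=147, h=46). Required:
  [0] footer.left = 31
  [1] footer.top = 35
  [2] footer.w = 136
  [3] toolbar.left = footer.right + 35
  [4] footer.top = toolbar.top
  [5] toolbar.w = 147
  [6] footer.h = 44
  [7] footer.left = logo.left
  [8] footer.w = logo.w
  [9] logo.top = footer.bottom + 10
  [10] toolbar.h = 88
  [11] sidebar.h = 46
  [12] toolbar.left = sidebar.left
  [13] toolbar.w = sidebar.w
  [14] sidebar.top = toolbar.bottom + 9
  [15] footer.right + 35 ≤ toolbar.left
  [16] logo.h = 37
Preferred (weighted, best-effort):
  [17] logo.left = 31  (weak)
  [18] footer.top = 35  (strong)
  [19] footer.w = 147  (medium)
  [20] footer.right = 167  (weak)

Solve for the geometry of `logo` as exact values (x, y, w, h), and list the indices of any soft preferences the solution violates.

1. logo.x = 31  [footer.left = logo.left]
2. logo.w = 136  [footer.w = logo.w]
3. logo.y = 89  [logo.top = footer.bottom + 10]
4. logo.h = 37  [logo.h = 37]

logo = (x=31, y=89, w=136, h=37)
violated soft preferences: 19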